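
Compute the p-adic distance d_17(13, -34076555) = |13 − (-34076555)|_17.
d_17(13, -34076555) = 1/1419857

Step 1 — x − y = 13 − (-34076555) = 34076568. Step 2 — v_17(34076568) = 5 (factor: 34076568 = (17^5 · 24); the sign does not affect v_p). Step 3 — |x − y|_17 = 17^{-5} = 1/1419857.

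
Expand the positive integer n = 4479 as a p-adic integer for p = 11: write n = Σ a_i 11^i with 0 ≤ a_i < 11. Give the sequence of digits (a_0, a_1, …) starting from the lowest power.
(a_0, a_1, …) = (2, 0, 4, 3)

Repeated division by 11 gives the digits low-to-high: 4479 = 2 + 4·11^2 + 3·11^3. Digit sequence: (2, 0, 4, 3).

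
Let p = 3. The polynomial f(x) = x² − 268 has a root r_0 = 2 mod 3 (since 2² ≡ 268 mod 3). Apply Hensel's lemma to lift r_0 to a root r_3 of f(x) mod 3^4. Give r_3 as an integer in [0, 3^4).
r_3 = 5 (mod 81)

Hensel's recurrence: r_{i+1} = r_i − f(r_i)·(f′(r_i))^{-1} mod 3^{i+2}, with f′(x) = 2x. Iterate:
  r_0 = 2 (mod 3)
  r_1 = 5 (mod 9)
  r_2 = 5 (mod 27)
  r_3 = 5 (mod 81)
Final: r_3 = 5, and one checks f(r_3) ≡ 0 mod 3^4.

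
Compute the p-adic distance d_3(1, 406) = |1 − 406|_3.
d_3(1, 406) = 1/81

Step 1 — x − y = 1 − 406 = -405. Step 2 — v_3(-405) = 4 (factor: -405 = −(3^4 · 5); the sign does not affect v_p). Step 3 — |x − y|_3 = 3^{-4} = 1/81.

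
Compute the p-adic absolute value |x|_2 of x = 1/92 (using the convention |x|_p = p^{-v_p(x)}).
|1/92|_2 = 4

Step 1 — compute v_2(x) by factoring powers of 2 out of the numerator and denominator: v_2(1/92) = -2. Step 2 — apply |x|_p = p^{-v_p(x)} = 2^{2} = 4.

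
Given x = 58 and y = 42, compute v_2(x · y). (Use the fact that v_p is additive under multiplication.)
v_2(2436) = 2

v_p(x) = 1 (factor: 58 = 2^1 · 29); v_p(y) = 1 (factor: 42 = 2^1 · 21). Additivity: v_p(xy) = v_p(x) + v_p(y) = 1 + 1 = 2. (Direct check: xy = 2436 = 2^2 · (609).)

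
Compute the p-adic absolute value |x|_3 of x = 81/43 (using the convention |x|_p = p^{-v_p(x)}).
|81/43|_3 = 1/81

Step 1 — compute v_3(x) by factoring powers of 3 out of the numerator and denominator: v_3(81/43) = 4. Step 2 — apply |x|_p = p^{-v_p(x)} = 3^{-4} = 1/81.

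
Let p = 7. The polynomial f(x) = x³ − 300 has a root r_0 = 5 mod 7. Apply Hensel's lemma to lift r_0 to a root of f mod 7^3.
r_2 = 334 (mod 343)

Hensel: r_{i+1} = r_i − f(r_i)/f′(r_i) mod 7^{i+2}, where f′(x) = 3x². Iterate:
  r_0 = 5 (mod 7)
  r_1 = 40 (mod 49)
  r_2 = 334 (mod 343)
Final: r = 334 with f(r) ≡ 0 mod 7^3.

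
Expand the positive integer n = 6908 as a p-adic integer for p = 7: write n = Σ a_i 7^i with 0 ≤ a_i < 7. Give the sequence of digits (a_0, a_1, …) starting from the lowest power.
(a_0, a_1, …) = (6, 6, 0, 6, 2)

Repeated division by 7 gives the digits low-to-high: 6908 = 6 + 6·7^1 + 6·7^3 + 2·7^4. Digit sequence: (6, 6, 0, 6, 2).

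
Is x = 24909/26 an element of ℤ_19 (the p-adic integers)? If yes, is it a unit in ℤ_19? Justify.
x ∈ ℤ_19 but not a unit; v_19(x) = 2 > 0

ℤ_19 = {x ∈ ℚ_19 : v_19(x) ≥ 0} and ℤ_19^× = {x ∈ ℤ_19 : v_19(x) = 0}. Here v_19(24909/26) = v_19(num) − v_19(den) = 2; compare against these criteria.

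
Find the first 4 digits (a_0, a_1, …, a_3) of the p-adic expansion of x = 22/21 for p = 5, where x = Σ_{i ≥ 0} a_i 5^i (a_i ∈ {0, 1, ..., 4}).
(a_0, …, a_3) = (2, 1, 0, 4)

v_5(22/21) = 0 (numerator and denominator both coprime to 5), so x ∈ ℤ_5^×. Compute digits iteratively via a_i = x_i mod 5, x_{i+1} = (x_i − a_i)/5, with x_0 = x:
  x_0 = 22/21;  a_0 = 2;  x_1 = (x_0 − 2)/5 = -4/21
  x_1 = -4/21;  a_1 = 1;  x_2 = (x_1 − 1)/5 = -5/21
  x_2 = -5/21;  a_2 = 0;  x_3 = (x_2 − 0)/5 = -1/21
  x_3 = -1/21;  a_3 = 4;  x_4 = (x_3 − 4)/5 = -17/21
Digits: (2, 1, 0, 4).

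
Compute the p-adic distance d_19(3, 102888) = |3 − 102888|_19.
d_19(3, 102888) = 1/6859

Step 1 — x − y = 3 − 102888 = -102885. Step 2 — v_19(-102885) = 3 (factor: -102885 = −(19^3 · 15); the sign does not affect v_p). Step 3 — |x − y|_19 = 19^{-3} = 1/6859.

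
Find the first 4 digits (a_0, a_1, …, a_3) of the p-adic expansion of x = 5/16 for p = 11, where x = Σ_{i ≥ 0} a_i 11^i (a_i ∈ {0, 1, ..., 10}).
(a_0, …, a_3) = (1, 2, 6, 7)

v_11(5/16) = 0 (numerator and denominator both coprime to 11), so x ∈ ℤ_11^×. Compute digits iteratively via a_i = x_i mod 11, x_{i+1} = (x_i − a_i)/11, with x_0 = x:
  x_0 = 5/16;  a_0 = 1;  x_1 = (x_0 − 1)/11 = -1/16
  x_1 = -1/16;  a_1 = 2;  x_2 = (x_1 − 2)/11 = -3/16
  x_2 = -3/16;  a_2 = 6;  x_3 = (x_2 − 6)/11 = -9/16
  x_3 = -9/16;  a_3 = 7;  x_4 = (x_3 − 7)/11 = -11/16
Digits: (1, 2, 6, 7).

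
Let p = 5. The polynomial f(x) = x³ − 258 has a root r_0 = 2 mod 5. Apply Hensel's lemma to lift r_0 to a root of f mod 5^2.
r_1 = 2 (mod 25)

Hensel: r_{i+1} = r_i − f(r_i)/f′(r_i) mod 5^{i+2}, where f′(x) = 3x². Iterate:
  r_0 = 2 (mod 5)
  r_1 = 2 (mod 25)
Final: r = 2 with f(r) ≡ 0 mod 5^2.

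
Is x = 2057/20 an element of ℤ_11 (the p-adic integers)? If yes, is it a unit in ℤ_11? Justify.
x ∈ ℤ_11 but not a unit; v_11(x) = 2 > 0

ℤ_11 = {x ∈ ℚ_11 : v_11(x) ≥ 0} and ℤ_11^× = {x ∈ ℤ_11 : v_11(x) = 0}. Here v_11(2057/20) = v_11(num) − v_11(den) = 2; compare against these criteria.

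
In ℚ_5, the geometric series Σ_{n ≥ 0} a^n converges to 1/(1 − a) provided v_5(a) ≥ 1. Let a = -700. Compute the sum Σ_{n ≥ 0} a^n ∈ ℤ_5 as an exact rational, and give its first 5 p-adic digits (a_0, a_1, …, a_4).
Σ a^n = 1/(1 − a) = 1/701;  first 5 digits = (1, 0, 2, 4, 2)

v_5(a) = 2 ≥ 1, so the series converges in ℤ_5 to 1/(1 − a) = 1/(1 − (-700)) = 1/701. Expand this rational in ℤ_5: compute digits iteratively via d_i = x_i mod 5, x_{i+1} = (x_i − d_i)/5. The first 5 digits are (1, 0, 2, 4, 2).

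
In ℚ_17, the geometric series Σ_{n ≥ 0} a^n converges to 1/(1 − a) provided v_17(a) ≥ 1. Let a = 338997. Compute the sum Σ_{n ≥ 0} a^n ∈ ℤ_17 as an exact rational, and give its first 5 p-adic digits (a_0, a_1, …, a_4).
Σ a^n = 1/(1 − a) = -1/338996;  first 5 digits = (1, 0, 0, 1, 4)

v_17(a) = 3 ≥ 1, so the series converges in ℤ_17 to 1/(1 − a) = 1/(1 − 338997) = -1/338996. Expand this rational in ℤ_17: compute digits iteratively via d_i = x_i mod 17, x_{i+1} = (x_i − d_i)/17. The first 5 digits are (1, 0, 0, 1, 4).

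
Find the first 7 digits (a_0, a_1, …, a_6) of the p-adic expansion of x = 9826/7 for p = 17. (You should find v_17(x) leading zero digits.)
(a_0, …, a_6) = (0, 0, 0, 10, 14, 4, 7)

v_17(9826/7) = 3, so a_0 = ... = a_2 = 0. Factor out: x = 17^3 · u with u = 2/7 a unit in ℤ_17. Expand u iteratively via a_{v+i} = u_i mod 17, u_{i+1} = (u_i − a_{v+i})/17:
  u_0 = 2/7;  a_3 = 10;  u_1 = (u_0 − 10)/17 = -4/7
  u_1 = -4/7;  a_4 = 14;  u_2 = (u_1 − 14)/17 = -6/7
  u_2 = -6/7;  a_5 = 4;  u_3 = (u_2 − 4)/17 = -2/7
  u_3 = -2/7;  a_6 = 7;  u_4 = (u_3 − 7)/17 = -3/7
Digits: (0, 0, 0, 10, 14, 4, 7).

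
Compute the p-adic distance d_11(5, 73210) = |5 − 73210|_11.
d_11(5, 73210) = 1/14641

Step 1 — x − y = 5 − 73210 = -73205. Step 2 — v_11(-73205) = 4 (factor: -73205 = −(11^4 · 5); the sign does not affect v_p). Step 3 — |x − y|_11 = 11^{-4} = 1/14641.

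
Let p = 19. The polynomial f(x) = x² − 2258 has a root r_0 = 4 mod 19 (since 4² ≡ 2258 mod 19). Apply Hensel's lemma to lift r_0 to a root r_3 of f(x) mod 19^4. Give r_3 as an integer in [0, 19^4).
r_3 = 124378 (mod 130321)

Hensel's recurrence: r_{i+1} = r_i − f(r_i)·(f′(r_i))^{-1} mod 19^{i+2}, with f′(x) = 2x. Iterate:
  r_0 = 4 (mod 19)
  r_1 = 194 (mod 361)
  r_2 = 916 (mod 6859)
  r_3 = 124378 (mod 130321)
Final: r_3 = 124378, and one checks f(r_3) ≡ 0 mod 19^4.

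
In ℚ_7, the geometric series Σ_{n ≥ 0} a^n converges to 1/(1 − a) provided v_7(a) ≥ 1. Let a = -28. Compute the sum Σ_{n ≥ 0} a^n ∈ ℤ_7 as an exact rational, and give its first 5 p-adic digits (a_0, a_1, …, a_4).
Σ a^n = 1/(1 − a) = 1/29;  first 5 digits = (1, 3, 1, 1, 2)

v_7(a) = 1 ≥ 1, so the series converges in ℤ_7 to 1/(1 − a) = 1/(1 − (-28)) = 1/29. Expand this rational in ℤ_7: compute digits iteratively via d_i = x_i mod 7, x_{i+1} = (x_i − d_i)/7. The first 5 digits are (1, 3, 1, 1, 2).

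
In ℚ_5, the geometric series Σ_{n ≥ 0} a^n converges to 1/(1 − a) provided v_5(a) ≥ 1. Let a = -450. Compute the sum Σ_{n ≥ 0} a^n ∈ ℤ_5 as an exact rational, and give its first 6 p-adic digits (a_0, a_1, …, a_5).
Σ a^n = 1/(1 − a) = 1/451;  first 6 digits = (1, 0, 2, 1, 3, 4)

v_5(a) = 2 ≥ 1, so the series converges in ℤ_5 to 1/(1 − a) = 1/(1 − (-450)) = 1/451. Expand this rational in ℤ_5: compute digits iteratively via d_i = x_i mod 5, x_{i+1} = (x_i − d_i)/5. The first 6 digits are (1, 0, 2, 1, 3, 4).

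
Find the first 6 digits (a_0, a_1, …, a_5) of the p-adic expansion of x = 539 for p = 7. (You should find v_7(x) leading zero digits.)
(a_0, …, a_5) = (0, 0, 4, 1, 0, 0)

v_7(539) = 2, so a_0 = ... = a_1 = 0. Factor out: x = 7^2 · u with u = 11 a unit in ℤ_7. Expand u iteratively via a_{v+i} = u_i mod 7, u_{i+1} = (u_i − a_{v+i})/7:
  u_0 = 11;  a_2 = 4;  u_1 = (u_0 − 4)/7 = 1
  u_1 = 1;  a_3 = 1;  u_2 = (u_1 − 1)/7 = 0
  u_2 = 0;  a_4 = 0;  u_3 = (u_2 − 0)/7 = 0
  u_3 = 0;  a_5 = 0;  u_4 = (u_3 − 0)/7 = 0
Digits: (0, 0, 4, 1, 0, 0).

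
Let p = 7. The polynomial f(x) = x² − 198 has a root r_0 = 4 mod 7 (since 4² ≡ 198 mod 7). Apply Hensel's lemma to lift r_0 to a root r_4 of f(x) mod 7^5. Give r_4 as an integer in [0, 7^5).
r_4 = 2146 (mod 16807)

Hensel's recurrence: r_{i+1} = r_i − f(r_i)·(f′(r_i))^{-1} mod 7^{i+2}, with f′(x) = 2x. Iterate:
  r_0 = 4 (mod 7)
  r_1 = 39 (mod 49)
  r_2 = 88 (mod 343)
  r_3 = 2146 (mod 2401)
  r_4 = 2146 (mod 16807)
Final: r_4 = 2146, and one checks f(r_4) ≡ 0 mod 7^5.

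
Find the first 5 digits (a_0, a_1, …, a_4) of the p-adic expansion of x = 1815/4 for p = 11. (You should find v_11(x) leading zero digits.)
(a_0, …, a_4) = (0, 0, 1, 3, 8)

v_11(1815/4) = 2, so a_0 = ... = a_1 = 0. Factor out: x = 11^2 · u with u = 15/4 a unit in ℤ_11. Expand u iteratively via a_{v+i} = u_i mod 11, u_{i+1} = (u_i − a_{v+i})/11:
  u_0 = 15/4;  a_2 = 1;  u_1 = (u_0 − 1)/11 = 1/4
  u_1 = 1/4;  a_3 = 3;  u_2 = (u_1 − 3)/11 = -1/4
  u_2 = -1/4;  a_4 = 8;  u_3 = (u_2 − 8)/11 = -3/4
Digits: (0, 0, 1, 3, 8).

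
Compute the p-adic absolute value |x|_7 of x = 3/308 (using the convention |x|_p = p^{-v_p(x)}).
|3/308|_7 = 7

Step 1 — compute v_7(x) by factoring powers of 7 out of the numerator and denominator: v_7(3/308) = -1. Step 2 — apply |x|_p = p^{-v_p(x)} = 7^{1} = 7.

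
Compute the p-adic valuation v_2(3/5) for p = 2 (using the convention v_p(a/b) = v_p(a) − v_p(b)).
v_2(3/5) = 0

Factor powers of 2 from the numerator and denominator of the reduced fraction: 3 = 2^0 · 3 and 5 = 2^0 · 5. Apply v_p(a/b) = v_p(a) − v_p(b): v_2(3/5) = 0 − 0 = 0.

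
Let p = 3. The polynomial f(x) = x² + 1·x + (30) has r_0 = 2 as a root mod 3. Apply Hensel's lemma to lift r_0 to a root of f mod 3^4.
r_3 = 11 (mod 81)

Hensel: r_{i+1} = r_i − f(r_i)·(f′(r_i))^{-1} mod 3^{i+2}, f′(x) = 2x + 1. Iterate:
  r_0 = 2 (mod 3)
  r_1 = 2 (mod 9)
  r_2 = 11 (mod 27)
  r_3 = 11 (mod 81)
Final: r = 11 satisfies f(r) ≡ 0 mod 3^4.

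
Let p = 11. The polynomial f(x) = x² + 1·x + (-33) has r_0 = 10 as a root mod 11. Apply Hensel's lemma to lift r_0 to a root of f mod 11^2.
r_1 = 87 (mod 121)

Hensel: r_{i+1} = r_i − f(r_i)·(f′(r_i))^{-1} mod 11^{i+2}, f′(x) = 2x + 1. Iterate:
  r_0 = 10 (mod 11)
  r_1 = 87 (mod 121)
Final: r = 87 satisfies f(r) ≡ 0 mod 11^2.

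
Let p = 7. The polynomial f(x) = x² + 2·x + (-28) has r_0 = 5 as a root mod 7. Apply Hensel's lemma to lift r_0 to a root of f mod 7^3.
r_2 = 82 (mod 343)

Hensel: r_{i+1} = r_i − f(r_i)·(f′(r_i))^{-1} mod 7^{i+2}, f′(x) = 2x + 2. Iterate:
  r_0 = 5 (mod 7)
  r_1 = 33 (mod 49)
  r_2 = 82 (mod 343)
Final: r = 82 satisfies f(r) ≡ 0 mod 7^3.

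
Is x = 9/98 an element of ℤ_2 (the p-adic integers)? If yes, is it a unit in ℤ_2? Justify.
x ∉ ℤ_2 (v_2(x) = -1 < 0)

ℤ_2 = {x ∈ ℚ_2 : v_2(x) ≥ 0} and ℤ_2^× = {x ∈ ℤ_2 : v_2(x) = 0}. Here v_2(9/98) = v_2(num) − v_2(den) = -1; compare against these criteria.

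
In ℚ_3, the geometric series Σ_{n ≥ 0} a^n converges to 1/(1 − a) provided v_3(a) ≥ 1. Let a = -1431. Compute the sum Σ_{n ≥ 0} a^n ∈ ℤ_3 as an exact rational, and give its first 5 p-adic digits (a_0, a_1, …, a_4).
Σ a^n = 1/(1 − a) = 1/1432;  first 5 digits = (1, 0, 0, 1, 0)

v_3(a) = 3 ≥ 1, so the series converges in ℤ_3 to 1/(1 − a) = 1/(1 − (-1431)) = 1/1432. Expand this rational in ℤ_3: compute digits iteratively via d_i = x_i mod 3, x_{i+1} = (x_i − d_i)/3. The first 5 digits are (1, 0, 0, 1, 0).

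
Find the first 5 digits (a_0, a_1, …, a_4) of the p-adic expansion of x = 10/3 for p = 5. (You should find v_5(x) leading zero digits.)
(a_0, …, a_4) = (0, 4, 1, 3, 1)

v_5(10/3) = 1, so a_0 = ... = a_0 = 0. Factor out: x = 5^1 · u with u = 2/3 a unit in ℤ_5. Expand u iteratively via a_{v+i} = u_i mod 5, u_{i+1} = (u_i − a_{v+i})/5:
  u_0 = 2/3;  a_1 = 4;  u_1 = (u_0 − 4)/5 = -2/3
  u_1 = -2/3;  a_2 = 1;  u_2 = (u_1 − 1)/5 = -1/3
  u_2 = -1/3;  a_3 = 3;  u_3 = (u_2 − 3)/5 = -2/3
  u_3 = -2/3;  a_4 = 1;  u_4 = (u_3 − 1)/5 = -1/3
Digits: (0, 4, 1, 3, 1).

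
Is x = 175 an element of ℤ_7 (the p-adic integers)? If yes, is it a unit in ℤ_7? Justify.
x ∈ ℤ_7 but not a unit; v_7(x) = 1 > 0

ℤ_7 = {x ∈ ℚ_7 : v_7(x) ≥ 0} and ℤ_7^× = {x ∈ ℤ_7 : v_7(x) = 0}. Here v_7(175) = v_7(num) − v_7(den) = 1; compare against these criteria.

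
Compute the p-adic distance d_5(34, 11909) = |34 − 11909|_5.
d_5(34, 11909) = 1/625

Step 1 — x − y = 34 − 11909 = -11875. Step 2 — v_5(-11875) = 4 (factor: -11875 = −(5^4 · 19); the sign does not affect v_p). Step 3 — |x − y|_5 = 5^{-4} = 1/625.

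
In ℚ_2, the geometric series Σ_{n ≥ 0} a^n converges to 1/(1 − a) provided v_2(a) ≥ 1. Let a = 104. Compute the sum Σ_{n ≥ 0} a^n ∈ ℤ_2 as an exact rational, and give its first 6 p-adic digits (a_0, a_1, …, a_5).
Σ a^n = 1/(1 − a) = -1/103;  first 6 digits = (1, 0, 0, 1, 0, 1)

v_2(a) = 3 ≥ 1, so the series converges in ℤ_2 to 1/(1 − a) = 1/(1 − 104) = -1/103. Expand this rational in ℤ_2: compute digits iteratively via d_i = x_i mod 2, x_{i+1} = (x_i − d_i)/2. The first 6 digits are (1, 0, 0, 1, 0, 1).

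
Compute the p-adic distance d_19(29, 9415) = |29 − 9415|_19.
d_19(29, 9415) = 1/361

Step 1 — x − y = 29 − 9415 = -9386. Step 2 — v_19(-9386) = 2 (factor: -9386 = −(19^2 · 26); the sign does not affect v_p). Step 3 — |x − y|_19 = 19^{-2} = 1/361.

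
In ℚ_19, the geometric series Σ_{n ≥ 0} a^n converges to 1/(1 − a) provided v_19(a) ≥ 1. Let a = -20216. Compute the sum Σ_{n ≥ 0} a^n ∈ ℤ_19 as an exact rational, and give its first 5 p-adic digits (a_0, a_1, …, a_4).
Σ a^n = 1/(1 − a) = 1/20217;  first 5 digits = (1, 0, 1, 16, 0)

v_19(a) = 2 ≥ 1, so the series converges in ℤ_19 to 1/(1 − a) = 1/(1 − (-20216)) = 1/20217. Expand this rational in ℤ_19: compute digits iteratively via d_i = x_i mod 19, x_{i+1} = (x_i − d_i)/19. The first 5 digits are (1, 0, 1, 16, 0).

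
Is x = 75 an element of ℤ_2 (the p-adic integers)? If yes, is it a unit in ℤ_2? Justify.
x ∈ ℤ_2^× (unit); v_2(x) = 0

ℤ_2 = {x ∈ ℚ_2 : v_2(x) ≥ 0} and ℤ_2^× = {x ∈ ℤ_2 : v_2(x) = 0}. Here v_2(75) = v_2(num) − v_2(den) = 0; compare against these criteria.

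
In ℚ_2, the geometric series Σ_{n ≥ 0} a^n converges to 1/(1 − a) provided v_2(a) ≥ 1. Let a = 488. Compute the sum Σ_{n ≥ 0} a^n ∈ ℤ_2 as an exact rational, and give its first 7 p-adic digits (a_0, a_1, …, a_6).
Σ a^n = 1/(1 − a) = -1/487;  first 7 digits = (1, 0, 0, 1, 0, 1, 0)

v_2(a) = 3 ≥ 1, so the series converges in ℤ_2 to 1/(1 − a) = 1/(1 − 488) = -1/487. Expand this rational in ℤ_2: compute digits iteratively via d_i = x_i mod 2, x_{i+1} = (x_i − d_i)/2. The first 7 digits are (1, 0, 0, 1, 0, 1, 0).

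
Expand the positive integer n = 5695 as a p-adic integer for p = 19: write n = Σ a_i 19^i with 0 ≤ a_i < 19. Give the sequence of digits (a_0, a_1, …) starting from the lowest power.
(a_0, a_1, …) = (14, 14, 15)

Repeated division by 19 gives the digits low-to-high: 5695 = 14 + 14·19^1 + 15·19^2. Digit sequence: (14, 14, 15).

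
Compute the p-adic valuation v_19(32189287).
v_19(32189287) = 5

v_19(n) is the largest exponent k such that 19^k divides n. Factor out: 32189287 = 19^5 · 13. (Sign doesn't affect v_p.) So v_19(32189287) = 5.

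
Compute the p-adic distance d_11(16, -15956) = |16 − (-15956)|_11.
d_11(16, -15956) = 1/1331

Step 1 — x − y = 16 − (-15956) = 15972. Step 2 — v_11(15972) = 3 (factor: 15972 = (11^3 · 12); the sign does not affect v_p). Step 3 — |x − y|_11 = 11^{-3} = 1/1331.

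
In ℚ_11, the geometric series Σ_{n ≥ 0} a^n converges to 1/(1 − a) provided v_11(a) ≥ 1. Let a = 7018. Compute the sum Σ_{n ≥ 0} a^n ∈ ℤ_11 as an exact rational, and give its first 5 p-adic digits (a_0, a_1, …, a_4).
Σ a^n = 1/(1 − a) = -1/7017;  first 5 digits = (1, 0, 3, 5, 9)

v_11(a) = 2 ≥ 1, so the series converges in ℤ_11 to 1/(1 − a) = 1/(1 − 7018) = -1/7017. Expand this rational in ℤ_11: compute digits iteratively via d_i = x_i mod 11, x_{i+1} = (x_i − d_i)/11. The first 5 digits are (1, 0, 3, 5, 9).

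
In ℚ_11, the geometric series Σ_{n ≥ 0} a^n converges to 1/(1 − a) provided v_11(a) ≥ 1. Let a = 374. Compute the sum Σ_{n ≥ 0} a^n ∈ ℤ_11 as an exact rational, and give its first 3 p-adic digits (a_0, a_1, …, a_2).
Σ a^n = 1/(1 − a) = -1/373;  first 3 digits = (1, 1, 4)

v_11(a) = 1 ≥ 1, so the series converges in ℤ_11 to 1/(1 − a) = 1/(1 − 374) = -1/373. Expand this rational in ℤ_11: compute digits iteratively via d_i = x_i mod 11, x_{i+1} = (x_i − d_i)/11. The first 3 digits are (1, 1, 4).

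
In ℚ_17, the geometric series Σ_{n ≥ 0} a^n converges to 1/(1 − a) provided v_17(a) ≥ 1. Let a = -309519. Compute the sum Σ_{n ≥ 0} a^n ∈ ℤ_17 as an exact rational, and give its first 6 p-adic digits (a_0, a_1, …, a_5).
Σ a^n = 1/(1 − a) = 1/309520;  first 6 digits = (1, 0, 0, 5, 13, 16)

v_17(a) = 3 ≥ 1, so the series converges in ℤ_17 to 1/(1 − a) = 1/(1 − (-309519)) = 1/309520. Expand this rational in ℤ_17: compute digits iteratively via d_i = x_i mod 17, x_{i+1} = (x_i − d_i)/17. The first 6 digits are (1, 0, 0, 5, 13, 16).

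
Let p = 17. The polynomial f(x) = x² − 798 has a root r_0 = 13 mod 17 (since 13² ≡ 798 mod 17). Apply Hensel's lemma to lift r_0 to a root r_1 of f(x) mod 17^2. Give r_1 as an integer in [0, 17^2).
r_1 = 115 (mod 289)

Hensel's recurrence: r_{i+1} = r_i − f(r_i)·(f′(r_i))^{-1} mod 17^{i+2}, with f′(x) = 2x. Iterate:
  r_0 = 13 (mod 17)
  r_1 = 115 (mod 289)
Final: r_1 = 115, and one checks f(r_1) ≡ 0 mod 17^2.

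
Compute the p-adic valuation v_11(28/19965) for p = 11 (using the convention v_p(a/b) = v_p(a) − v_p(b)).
v_11(28/19965) = -3

Factor powers of 11 from the numerator and denominator of the reduced fraction: 28 = 11^0 · 28 and 19965 = 11^3 · 15. Apply v_p(a/b) = v_p(a) − v_p(b): v_11(28/19965) = 0 − 3 = -3.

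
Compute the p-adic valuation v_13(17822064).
v_13(17822064) = 5

v_13(n) is the largest exponent k such that 13^k divides n. Factor out: 17822064 = 13^5 · 48. (Sign doesn't affect v_p.) So v_13(17822064) = 5.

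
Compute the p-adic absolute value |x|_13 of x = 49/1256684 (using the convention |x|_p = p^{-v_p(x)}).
|49/1256684|_13 = 28561

Step 1 — compute v_13(x) by factoring powers of 13 out of the numerator and denominator: v_13(49/1256684) = -4. Step 2 — apply |x|_p = p^{-v_p(x)} = 13^{4} = 28561.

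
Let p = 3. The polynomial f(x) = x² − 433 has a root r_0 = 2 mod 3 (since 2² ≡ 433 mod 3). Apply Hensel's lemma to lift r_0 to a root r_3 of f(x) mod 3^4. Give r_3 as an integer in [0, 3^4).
r_3 = 26 (mod 81)

Hensel's recurrence: r_{i+1} = r_i − f(r_i)·(f′(r_i))^{-1} mod 3^{i+2}, with f′(x) = 2x. Iterate:
  r_0 = 2 (mod 3)
  r_1 = 8 (mod 9)
  r_2 = 26 (mod 27)
  r_3 = 26 (mod 81)
Final: r_3 = 26, and one checks f(r_3) ≡ 0 mod 3^4.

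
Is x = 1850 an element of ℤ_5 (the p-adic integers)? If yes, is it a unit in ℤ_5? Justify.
x ∈ ℤ_5 but not a unit; v_5(x) = 2 > 0

ℤ_5 = {x ∈ ℚ_5 : v_5(x) ≥ 0} and ℤ_5^× = {x ∈ ℤ_5 : v_5(x) = 0}. Here v_5(1850) = v_5(num) − v_5(den) = 2; compare against these criteria.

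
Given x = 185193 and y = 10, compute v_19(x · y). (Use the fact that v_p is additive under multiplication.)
v_19(1851930) = 3

v_p(x) = 3 (factor: 185193 = 19^3 · 27); v_p(y) = 0 (factor: 10 = 19^0 · 10). Additivity: v_p(xy) = v_p(x) + v_p(y) = 3 + 0 = 3. (Direct check: xy = 1851930 = 19^3 · (270).)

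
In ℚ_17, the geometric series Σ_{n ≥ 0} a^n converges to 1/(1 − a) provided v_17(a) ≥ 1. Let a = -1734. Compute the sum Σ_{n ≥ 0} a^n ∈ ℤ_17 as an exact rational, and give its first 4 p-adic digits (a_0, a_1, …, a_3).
Σ a^n = 1/(1 − a) = 1/1735;  first 4 digits = (1, 0, 11, 16)

v_17(a) = 2 ≥ 1, so the series converges in ℤ_17 to 1/(1 − a) = 1/(1 − (-1734)) = 1/1735. Expand this rational in ℤ_17: compute digits iteratively via d_i = x_i mod 17, x_{i+1} = (x_i − d_i)/17. The first 4 digits are (1, 0, 11, 16).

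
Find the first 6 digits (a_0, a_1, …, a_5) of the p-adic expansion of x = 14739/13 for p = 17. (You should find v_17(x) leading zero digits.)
(a_0, …, a_5) = (0, 0, 0, 12, 15, 3)

v_17(14739/13) = 3, so a_0 = ... = a_2 = 0. Factor out: x = 17^3 · u with u = 3/13 a unit in ℤ_17. Expand u iteratively via a_{v+i} = u_i mod 17, u_{i+1} = (u_i − a_{v+i})/17:
  u_0 = 3/13;  a_3 = 12;  u_1 = (u_0 − 12)/17 = -9/13
  u_1 = -9/13;  a_4 = 15;  u_2 = (u_1 − 15)/17 = -12/13
  u_2 = -12/13;  a_5 = 3;  u_3 = (u_2 − 3)/17 = -3/13
Digits: (0, 0, 0, 12, 15, 3).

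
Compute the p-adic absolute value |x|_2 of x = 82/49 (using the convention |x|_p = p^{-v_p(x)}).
|82/49|_2 = 1/2

Step 1 — compute v_2(x) by factoring powers of 2 out of the numerator and denominator: v_2(82/49) = 1. Step 2 — apply |x|_p = p^{-v_p(x)} = 2^{-1} = 1/2.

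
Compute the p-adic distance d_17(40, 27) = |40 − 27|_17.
d_17(40, 27) = 1

Step 1 — x − y = 40 − 27 = 13. Step 2 — v_17(13) = 0 (factor: 13 = (17^0 · 13); the sign does not affect v_p). Step 3 — |x − y|_17 = 17^{0} = 1.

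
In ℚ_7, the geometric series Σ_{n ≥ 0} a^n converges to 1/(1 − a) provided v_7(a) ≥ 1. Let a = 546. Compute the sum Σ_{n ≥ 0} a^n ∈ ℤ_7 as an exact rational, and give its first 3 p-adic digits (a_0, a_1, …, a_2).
Σ a^n = 1/(1 − a) = -1/545;  first 3 digits = (1, 1, 5)

v_7(a) = 1 ≥ 1, so the series converges in ℤ_7 to 1/(1 − a) = 1/(1 − 546) = -1/545. Expand this rational in ℤ_7: compute digits iteratively via d_i = x_i mod 7, x_{i+1} = (x_i − d_i)/7. The first 3 digits are (1, 1, 5).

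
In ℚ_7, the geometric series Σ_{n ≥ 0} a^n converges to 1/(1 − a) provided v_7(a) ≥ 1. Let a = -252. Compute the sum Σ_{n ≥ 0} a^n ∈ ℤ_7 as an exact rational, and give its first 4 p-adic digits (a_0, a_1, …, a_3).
Σ a^n = 1/(1 − a) = 1/253;  first 4 digits = (1, 6, 2, 1)

v_7(a) = 1 ≥ 1, so the series converges in ℤ_7 to 1/(1 − a) = 1/(1 − (-252)) = 1/253. Expand this rational in ℤ_7: compute digits iteratively via d_i = x_i mod 7, x_{i+1} = (x_i − d_i)/7. The first 4 digits are (1, 6, 2, 1).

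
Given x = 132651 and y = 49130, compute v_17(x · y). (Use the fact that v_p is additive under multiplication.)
v_17(6517143630) = 6

v_p(x) = 3 (factor: 132651 = 17^3 · 27); v_p(y) = 3 (factor: 49130 = 17^3 · 10). Additivity: v_p(xy) = v_p(x) + v_p(y) = 3 + 3 = 6. (Direct check: xy = 6517143630 = 17^6 · (270).)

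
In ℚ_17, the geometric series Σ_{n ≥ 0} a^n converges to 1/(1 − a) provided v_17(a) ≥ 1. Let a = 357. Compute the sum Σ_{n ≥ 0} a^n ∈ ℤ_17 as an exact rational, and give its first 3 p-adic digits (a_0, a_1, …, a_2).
Σ a^n = 1/(1 − a) = -1/356;  first 3 digits = (1, 4, 0)

v_17(a) = 1 ≥ 1, so the series converges in ℤ_17 to 1/(1 − a) = 1/(1 − 357) = -1/356. Expand this rational in ℤ_17: compute digits iteratively via d_i = x_i mod 17, x_{i+1} = (x_i − d_i)/17. The first 3 digits are (1, 4, 0).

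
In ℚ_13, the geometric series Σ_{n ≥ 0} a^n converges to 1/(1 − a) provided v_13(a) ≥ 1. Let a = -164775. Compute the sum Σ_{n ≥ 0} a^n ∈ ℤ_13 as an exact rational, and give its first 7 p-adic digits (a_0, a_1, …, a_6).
Σ a^n = 1/(1 − a) = 1/164776;  first 7 digits = (1, 0, 0, 3, 7, 12, 8)

v_13(a) = 3 ≥ 1, so the series converges in ℤ_13 to 1/(1 − a) = 1/(1 − (-164775)) = 1/164776. Expand this rational in ℤ_13: compute digits iteratively via d_i = x_i mod 13, x_{i+1} = (x_i − d_i)/13. The first 7 digits are (1, 0, 0, 3, 7, 12, 8).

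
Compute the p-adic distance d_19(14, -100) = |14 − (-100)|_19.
d_19(14, -100) = 1/19

Step 1 — x − y = 14 − (-100) = 114. Step 2 — v_19(114) = 1 (factor: 114 = (19^1 · 6); the sign does not affect v_p). Step 3 — |x − y|_19 = 19^{-1} = 1/19.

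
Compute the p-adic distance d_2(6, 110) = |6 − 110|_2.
d_2(6, 110) = 1/8

Step 1 — x − y = 6 − 110 = -104. Step 2 — v_2(-104) = 3 (factor: -104 = −(2^3 · 13); the sign does not affect v_p). Step 3 — |x − y|_2 = 2^{-3} = 1/8.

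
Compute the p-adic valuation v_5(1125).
v_5(1125) = 3

v_5(n) is the largest exponent k such that 5^k divides n. Factor out: 1125 = 5^3 · 9. (Sign doesn't affect v_p.) So v_5(1125) = 3.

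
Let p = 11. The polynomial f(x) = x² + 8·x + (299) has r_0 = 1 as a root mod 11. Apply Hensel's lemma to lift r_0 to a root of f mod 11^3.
r_2 = 67 (mod 1331)

Hensel: r_{i+1} = r_i − f(r_i)·(f′(r_i))^{-1} mod 11^{i+2}, f′(x) = 2x + 8. Iterate:
  r_0 = 1 (mod 11)
  r_1 = 67 (mod 121)
  r_2 = 67 (mod 1331)
Final: r = 67 satisfies f(r) ≡ 0 mod 11^3.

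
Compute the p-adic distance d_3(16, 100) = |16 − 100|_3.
d_3(16, 100) = 1/3

Step 1 — x − y = 16 − 100 = -84. Step 2 — v_3(-84) = 1 (factor: -84 = −(3^1 · 28); the sign does not affect v_p). Step 3 — |x − y|_3 = 3^{-1} = 1/3.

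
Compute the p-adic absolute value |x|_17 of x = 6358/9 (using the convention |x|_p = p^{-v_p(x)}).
|6358/9|_17 = 1/289

Step 1 — compute v_17(x) by factoring powers of 17 out of the numerator and denominator: v_17(6358/9) = 2. Step 2 — apply |x|_p = p^{-v_p(x)} = 17^{-2} = 1/289.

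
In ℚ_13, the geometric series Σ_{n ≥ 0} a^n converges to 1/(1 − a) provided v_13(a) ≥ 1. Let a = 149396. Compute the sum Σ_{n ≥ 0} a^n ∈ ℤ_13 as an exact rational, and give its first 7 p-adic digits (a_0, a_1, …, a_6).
Σ a^n = 1/(1 − a) = -1/149395;  first 7 digits = (1, 0, 0, 3, 5, 0, 9)

v_13(a) = 3 ≥ 1, so the series converges in ℤ_13 to 1/(1 − a) = 1/(1 − 149396) = -1/149395. Expand this rational in ℤ_13: compute digits iteratively via d_i = x_i mod 13, x_{i+1} = (x_i − d_i)/13. The first 7 digits are (1, 0, 0, 3, 5, 0, 9).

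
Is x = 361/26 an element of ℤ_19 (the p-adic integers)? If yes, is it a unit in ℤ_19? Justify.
x ∈ ℤ_19 but not a unit; v_19(x) = 2 > 0

ℤ_19 = {x ∈ ℚ_19 : v_19(x) ≥ 0} and ℤ_19^× = {x ∈ ℤ_19 : v_19(x) = 0}. Here v_19(361/26) = v_19(num) − v_19(den) = 2; compare against these criteria.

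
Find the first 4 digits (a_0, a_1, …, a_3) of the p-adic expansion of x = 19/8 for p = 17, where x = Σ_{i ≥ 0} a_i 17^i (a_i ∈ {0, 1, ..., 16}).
(a_0, …, a_3) = (13, 10, 10, 10)

v_17(19/8) = 0 (numerator and denominator both coprime to 17), so x ∈ ℤ_17^×. Compute digits iteratively via a_i = x_i mod 17, x_{i+1} = (x_i − a_i)/17, with x_0 = x:
  x_0 = 19/8;  a_0 = 13;  x_1 = (x_0 − 13)/17 = -5/8
  x_1 = -5/8;  a_1 = 10;  x_2 = (x_1 − 10)/17 = -5/8
  x_2 = -5/8;  a_2 = 10;  x_3 = (x_2 − 10)/17 = -5/8
  x_3 = -5/8;  a_3 = 10;  x_4 = (x_3 − 10)/17 = -5/8
Digits: (13, 10, 10, 10).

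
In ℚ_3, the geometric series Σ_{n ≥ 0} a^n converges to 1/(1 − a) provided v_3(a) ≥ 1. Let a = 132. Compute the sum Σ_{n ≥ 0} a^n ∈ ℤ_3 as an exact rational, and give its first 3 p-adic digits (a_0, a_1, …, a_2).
Σ a^n = 1/(1 − a) = -1/131;  first 3 digits = (1, 2, 0)

v_3(a) = 1 ≥ 1, so the series converges in ℤ_3 to 1/(1 − a) = 1/(1 − 132) = -1/131. Expand this rational in ℤ_3: compute digits iteratively via d_i = x_i mod 3, x_{i+1} = (x_i − d_i)/3. The first 3 digits are (1, 2, 0).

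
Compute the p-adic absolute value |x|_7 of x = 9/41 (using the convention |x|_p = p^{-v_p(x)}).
|9/41|_7 = 1

Step 1 — compute v_7(x) by factoring powers of 7 out of the numerator and denominator: v_7(9/41) = 0. Step 2 — apply |x|_p = p^{-v_p(x)} = 7^{0} = 1.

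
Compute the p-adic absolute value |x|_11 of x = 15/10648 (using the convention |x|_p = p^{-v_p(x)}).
|15/10648|_11 = 1331

Step 1 — compute v_11(x) by factoring powers of 11 out of the numerator and denominator: v_11(15/10648) = -3. Step 2 — apply |x|_p = p^{-v_p(x)} = 11^{3} = 1331.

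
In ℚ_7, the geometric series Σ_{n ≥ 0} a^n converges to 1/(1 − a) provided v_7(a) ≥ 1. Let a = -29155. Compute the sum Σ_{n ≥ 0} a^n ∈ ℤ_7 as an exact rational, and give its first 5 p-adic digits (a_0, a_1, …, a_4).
Σ a^n = 1/(1 − a) = 1/29156;  first 5 digits = (1, 0, 0, 6, 1)

v_7(a) = 3 ≥ 1, so the series converges in ℤ_7 to 1/(1 − a) = 1/(1 − (-29155)) = 1/29156. Expand this rational in ℤ_7: compute digits iteratively via d_i = x_i mod 7, x_{i+1} = (x_i − d_i)/7. The first 5 digits are (1, 0, 0, 6, 1).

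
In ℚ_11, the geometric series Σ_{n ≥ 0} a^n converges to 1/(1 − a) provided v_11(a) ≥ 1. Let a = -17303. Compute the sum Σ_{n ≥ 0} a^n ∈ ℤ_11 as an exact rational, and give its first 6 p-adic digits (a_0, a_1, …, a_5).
Σ a^n = 1/(1 − a) = 1/17304;  first 6 digits = (1, 0, 0, 9, 9, 10)

v_11(a) = 3 ≥ 1, so the series converges in ℤ_11 to 1/(1 − a) = 1/(1 − (-17303)) = 1/17304. Expand this rational in ℤ_11: compute digits iteratively via d_i = x_i mod 11, x_{i+1} = (x_i − d_i)/11. The first 6 digits are (1, 0, 0, 9, 9, 10).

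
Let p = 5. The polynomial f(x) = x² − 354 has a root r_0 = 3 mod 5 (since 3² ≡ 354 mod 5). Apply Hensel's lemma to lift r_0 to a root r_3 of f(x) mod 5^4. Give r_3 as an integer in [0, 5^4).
r_3 = 223 (mod 625)

Hensel's recurrence: r_{i+1} = r_i − f(r_i)·(f′(r_i))^{-1} mod 5^{i+2}, with f′(x) = 2x. Iterate:
  r_0 = 3 (mod 5)
  r_1 = 23 (mod 25)
  r_2 = 98 (mod 125)
  r_3 = 223 (mod 625)
Final: r_3 = 223, and one checks f(r_3) ≡ 0 mod 5^4.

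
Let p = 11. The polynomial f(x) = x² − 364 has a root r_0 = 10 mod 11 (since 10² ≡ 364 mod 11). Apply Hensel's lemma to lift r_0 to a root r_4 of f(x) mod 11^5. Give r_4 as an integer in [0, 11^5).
r_4 = 36420 (mod 161051)

Hensel's recurrence: r_{i+1} = r_i − f(r_i)·(f′(r_i))^{-1} mod 11^{i+2}, with f′(x) = 2x. Iterate:
  r_0 = 10 (mod 11)
  r_1 = 120 (mod 121)
  r_2 = 483 (mod 1331)
  r_3 = 7138 (mod 14641)
  r_4 = 36420 (mod 161051)
Final: r_4 = 36420, and one checks f(r_4) ≡ 0 mod 11^5.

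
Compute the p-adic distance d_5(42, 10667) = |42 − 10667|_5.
d_5(42, 10667) = 1/625

Step 1 — x − y = 42 − 10667 = -10625. Step 2 — v_5(-10625) = 4 (factor: -10625 = −(5^4 · 17); the sign does not affect v_p). Step 3 — |x − y|_5 = 5^{-4} = 1/625.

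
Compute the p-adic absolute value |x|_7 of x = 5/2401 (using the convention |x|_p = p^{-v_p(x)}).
|5/2401|_7 = 2401

Step 1 — compute v_7(x) by factoring powers of 7 out of the numerator and denominator: v_7(5/2401) = -4. Step 2 — apply |x|_p = p^{-v_p(x)} = 7^{4} = 2401.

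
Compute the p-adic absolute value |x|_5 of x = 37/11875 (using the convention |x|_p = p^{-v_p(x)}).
|37/11875|_5 = 625

Step 1 — compute v_5(x) by factoring powers of 5 out of the numerator and denominator: v_5(37/11875) = -4. Step 2 — apply |x|_p = p^{-v_p(x)} = 5^{4} = 625.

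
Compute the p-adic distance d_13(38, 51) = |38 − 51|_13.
d_13(38, 51) = 1/13

Step 1 — x − y = 38 − 51 = -13. Step 2 — v_13(-13) = 1 (factor: -13 = −(13^1 · 1); the sign does not affect v_p). Step 3 — |x − y|_13 = 13^{-1} = 1/13.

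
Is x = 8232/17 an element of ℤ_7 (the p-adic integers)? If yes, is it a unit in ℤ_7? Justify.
x ∈ ℤ_7 but not a unit; v_7(x) = 3 > 0

ℤ_7 = {x ∈ ℚ_7 : v_7(x) ≥ 0} and ℤ_7^× = {x ∈ ℤ_7 : v_7(x) = 0}. Here v_7(8232/17) = v_7(num) − v_7(den) = 3; compare against these criteria.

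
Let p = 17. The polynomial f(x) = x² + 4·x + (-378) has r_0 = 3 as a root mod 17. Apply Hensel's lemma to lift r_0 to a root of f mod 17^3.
r_2 = 3709 (mod 4913)

Hensel: r_{i+1} = r_i − f(r_i)·(f′(r_i))^{-1} mod 17^{i+2}, f′(x) = 2x + 4. Iterate:
  r_0 = 3 (mod 17)
  r_1 = 241 (mod 289)
  r_2 = 3709 (mod 4913)
Final: r = 3709 satisfies f(r) ≡ 0 mod 17^3.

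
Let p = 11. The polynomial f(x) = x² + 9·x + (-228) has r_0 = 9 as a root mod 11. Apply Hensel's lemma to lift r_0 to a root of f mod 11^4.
r_3 = 8831 (mod 14641)

Hensel: r_{i+1} = r_i − f(r_i)·(f′(r_i))^{-1} mod 11^{i+2}, f′(x) = 2x + 9. Iterate:
  r_0 = 9 (mod 11)
  r_1 = 119 (mod 121)
  r_2 = 845 (mod 1331)
  r_3 = 8831 (mod 14641)
Final: r = 8831 satisfies f(r) ≡ 0 mod 11^4.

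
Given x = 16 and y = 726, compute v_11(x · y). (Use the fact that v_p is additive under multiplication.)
v_11(11616) = 2

v_p(x) = 0 (factor: 16 = 11^0 · 16); v_p(y) = 2 (factor: 726 = 11^2 · 6). Additivity: v_p(xy) = v_p(x) + v_p(y) = 0 + 2 = 2. (Direct check: xy = 11616 = 11^2 · (96).)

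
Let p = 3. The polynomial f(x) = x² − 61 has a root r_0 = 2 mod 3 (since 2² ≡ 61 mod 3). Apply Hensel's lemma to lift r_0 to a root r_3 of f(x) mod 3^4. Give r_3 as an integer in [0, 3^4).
r_3 = 41 (mod 81)

Hensel's recurrence: r_{i+1} = r_i − f(r_i)·(f′(r_i))^{-1} mod 3^{i+2}, with f′(x) = 2x. Iterate:
  r_0 = 2 (mod 3)
  r_1 = 5 (mod 9)
  r_2 = 14 (mod 27)
  r_3 = 41 (mod 81)
Final: r_3 = 41, and one checks f(r_3) ≡ 0 mod 3^4.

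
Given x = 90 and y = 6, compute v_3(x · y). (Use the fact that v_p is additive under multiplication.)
v_3(540) = 3

v_p(x) = 2 (factor: 90 = 3^2 · 10); v_p(y) = 1 (factor: 6 = 3^1 · 2). Additivity: v_p(xy) = v_p(x) + v_p(y) = 2 + 1 = 3. (Direct check: xy = 540 = 3^3 · (20).)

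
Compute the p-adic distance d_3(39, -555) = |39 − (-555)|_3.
d_3(39, -555) = 1/27

Step 1 — x − y = 39 − (-555) = 594. Step 2 — v_3(594) = 3 (factor: 594 = (3^3 · 22); the sign does not affect v_p). Step 3 — |x − y|_3 = 3^{-3} = 1/27.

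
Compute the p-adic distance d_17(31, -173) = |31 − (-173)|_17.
d_17(31, -173) = 1/17

Step 1 — x − y = 31 − (-173) = 204. Step 2 — v_17(204) = 1 (factor: 204 = (17^1 · 12); the sign does not affect v_p). Step 3 — |x − y|_17 = 17^{-1} = 1/17.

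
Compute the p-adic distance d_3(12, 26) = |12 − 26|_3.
d_3(12, 26) = 1

Step 1 — x − y = 12 − 26 = -14. Step 2 — v_3(-14) = 0 (factor: -14 = −(3^0 · 14); the sign does not affect v_p). Step 3 — |x − y|_3 = 3^{0} = 1.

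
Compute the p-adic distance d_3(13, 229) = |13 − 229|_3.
d_3(13, 229) = 1/27

Step 1 — x − y = 13 − 229 = -216. Step 2 — v_3(-216) = 3 (factor: -216 = −(3^3 · 8); the sign does not affect v_p). Step 3 — |x − y|_3 = 3^{-3} = 1/27.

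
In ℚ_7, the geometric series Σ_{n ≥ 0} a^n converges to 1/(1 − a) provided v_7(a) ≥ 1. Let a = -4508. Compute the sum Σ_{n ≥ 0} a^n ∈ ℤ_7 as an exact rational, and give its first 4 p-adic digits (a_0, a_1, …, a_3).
Σ a^n = 1/(1 − a) = 1/4509;  first 4 digits = (1, 0, 6, 0)

v_7(a) = 2 ≥ 1, so the series converges in ℤ_7 to 1/(1 − a) = 1/(1 − (-4508)) = 1/4509. Expand this rational in ℤ_7: compute digits iteratively via d_i = x_i mod 7, x_{i+1} = (x_i − d_i)/7. The first 4 digits are (1, 0, 6, 0).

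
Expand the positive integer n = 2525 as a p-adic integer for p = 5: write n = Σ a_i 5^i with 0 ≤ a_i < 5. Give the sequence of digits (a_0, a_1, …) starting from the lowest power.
(a_0, a_1, …) = (0, 0, 1, 0, 4)

Repeated division by 5 gives the digits low-to-high: 2525 = 1·5^2 + 4·5^4. Digit sequence: (0, 0, 1, 0, 4).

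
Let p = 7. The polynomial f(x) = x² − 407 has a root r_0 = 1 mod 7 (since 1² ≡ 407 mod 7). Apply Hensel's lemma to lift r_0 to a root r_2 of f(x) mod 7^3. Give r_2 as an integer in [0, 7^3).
r_2 = 8 (mod 343)

Hensel's recurrence: r_{i+1} = r_i − f(r_i)·(f′(r_i))^{-1} mod 7^{i+2}, with f′(x) = 2x. Iterate:
  r_0 = 1 (mod 7)
  r_1 = 8 (mod 49)
  r_2 = 8 (mod 343)
Final: r_2 = 8, and one checks f(r_2) ≡ 0 mod 7^3.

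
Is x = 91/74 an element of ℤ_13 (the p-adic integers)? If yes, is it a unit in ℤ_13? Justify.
x ∈ ℤ_13 but not a unit; v_13(x) = 1 > 0

ℤ_13 = {x ∈ ℚ_13 : v_13(x) ≥ 0} and ℤ_13^× = {x ∈ ℤ_13 : v_13(x) = 0}. Here v_13(91/74) = v_13(num) − v_13(den) = 1; compare against these criteria.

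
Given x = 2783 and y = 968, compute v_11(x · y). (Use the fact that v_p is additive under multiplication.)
v_11(2693944) = 4

v_p(x) = 2 (factor: 2783 = 11^2 · 23); v_p(y) = 2 (factor: 968 = 11^2 · 8). Additivity: v_p(xy) = v_p(x) + v_p(y) = 2 + 2 = 4. (Direct check: xy = 2693944 = 11^4 · (184).)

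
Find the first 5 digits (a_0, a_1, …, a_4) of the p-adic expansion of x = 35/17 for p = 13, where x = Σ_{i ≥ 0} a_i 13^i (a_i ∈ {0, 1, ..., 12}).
(a_0, …, a_4) = (12, 0, 3, 12, 9)

v_13(35/17) = 0 (numerator and denominator both coprime to 13), so x ∈ ℤ_13^×. Compute digits iteratively via a_i = x_i mod 13, x_{i+1} = (x_i − a_i)/13, with x_0 = x:
  x_0 = 35/17;  a_0 = 12;  x_1 = (x_0 − 12)/13 = -13/17
  x_1 = -13/17;  a_1 = 0;  x_2 = (x_1 − 0)/13 = -1/17
  x_2 = -1/17;  a_2 = 3;  x_3 = (x_2 − 3)/13 = -4/17
  x_3 = -4/17;  a_3 = 12;  x_4 = (x_3 − 12)/13 = -16/17
  x_4 = -16/17;  a_4 = 9;  x_5 = (x_4 − 9)/13 = -13/17
Digits: (12, 0, 3, 12, 9).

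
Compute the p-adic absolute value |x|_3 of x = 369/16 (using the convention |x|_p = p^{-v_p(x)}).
|369/16|_3 = 1/9

Step 1 — compute v_3(x) by factoring powers of 3 out of the numerator and denominator: v_3(369/16) = 2. Step 2 — apply |x|_p = p^{-v_p(x)} = 3^{-2} = 1/9.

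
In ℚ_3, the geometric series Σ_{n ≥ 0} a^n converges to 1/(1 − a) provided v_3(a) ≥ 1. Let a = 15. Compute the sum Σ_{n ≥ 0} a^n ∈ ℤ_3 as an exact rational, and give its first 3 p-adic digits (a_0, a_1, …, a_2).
Σ a^n = 1/(1 − a) = -1/14;  first 3 digits = (1, 2, 2)

v_3(a) = 1 ≥ 1, so the series converges in ℤ_3 to 1/(1 − a) = 1/(1 − 15) = -1/14. Expand this rational in ℤ_3: compute digits iteratively via d_i = x_i mod 3, x_{i+1} = (x_i − d_i)/3. The first 3 digits are (1, 2, 2).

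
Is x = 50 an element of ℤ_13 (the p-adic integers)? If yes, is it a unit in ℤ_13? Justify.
x ∈ ℤ_13^× (unit); v_13(x) = 0

ℤ_13 = {x ∈ ℚ_13 : v_13(x) ≥ 0} and ℤ_13^× = {x ∈ ℤ_13 : v_13(x) = 0}. Here v_13(50) = v_13(num) − v_13(den) = 0; compare against these criteria.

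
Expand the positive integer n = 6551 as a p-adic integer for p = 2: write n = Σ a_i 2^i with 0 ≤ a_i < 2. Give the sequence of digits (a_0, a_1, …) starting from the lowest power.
(a_0, a_1, …) = (1, 1, 1, 0, 1, 0, 0, 1, 1, 0, 0, 1, 1)

Repeated division by 2 gives the digits low-to-high: 6551 = 1 + 1·2^1 + 1·2^2 + 1·2^4 + 1·2^7 + 1·2^8 + 1·2^11 + 1·2^12. Digit sequence: (1, 1, 1, 0, 1, 0, 0, 1, 1, 0, 0, 1, 1).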